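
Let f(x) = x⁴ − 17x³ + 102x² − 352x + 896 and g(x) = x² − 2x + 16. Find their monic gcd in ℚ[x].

x² − 2x + 16

Euclidean algorithm in ℚ[x]:
  x⁴ − 17x³ + 102x² − 352x + 896 = (x² − 15x + 56)(x² − 2x + 16) + (0)
The last nonzero remainder x² − 2x + 16 is already monic.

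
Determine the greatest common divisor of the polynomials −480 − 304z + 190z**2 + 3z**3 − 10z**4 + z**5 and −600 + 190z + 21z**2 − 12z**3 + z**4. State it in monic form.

120 − 14z − 7z**2 + z**3

Euclidean algorithm in ℚ[z]:
  z**5 − 10z**4 + 3z**3 + 190z**2 − 304z − 480 = (z + 2)(z**4 − 12z**3 + 21z**2 + 190z − 600) + (6z**3 − 42z**2 − 84z + 720)
  z**4 − 12z**3 + 21z**2 + 190z − 600 = ((1/6)z − 5/6)(6z**3 − 42z**2 − 84z + 720) + (0)
Last nonzero remainder: 6z**3 − 42z**2 − 84z + 720. Dividing through by 6 gives the monic gcd z**3 − 7z**2 − 14z + 120.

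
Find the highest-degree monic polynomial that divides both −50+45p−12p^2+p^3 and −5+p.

Repeated division with remainder:
  p^3−12p^2+45p−50 = (p^2−7p+10)(p−5) + (0)
The last nonzero remainder p−5 is already monic.

−5+p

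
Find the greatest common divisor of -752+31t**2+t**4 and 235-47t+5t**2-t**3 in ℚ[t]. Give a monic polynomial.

Apply the Euclidean algorithm:
  t**4+31t**2-752 = (-t-5)(-t**3+5t**2-47t+235) + (9t**2+423)
  -t**3+5t**2-47t+235 = (-(1/9)t+5/9)(9t**2+423) + (0)
Last nonzero remainder: 9t**2+423. Dividing through by 9 gives the monic gcd t**2+47.

47+t**2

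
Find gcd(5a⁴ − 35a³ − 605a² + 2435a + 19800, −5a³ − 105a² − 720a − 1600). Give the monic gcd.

Euclidean algorithm in ℚ[a]:
  5a⁴ − 35a³ − 605a² + 2435a + 19800 = (−a + 28)(−5a³ − 105a² − 720a − 1600) + (1615a² + 20995a + 64600)
  −5a³ − 105a² − 720a − 1600 = (−(1/323)a − 8/323)(1615a² + 20995a + 64600) + (0)
Last nonzero remainder: 1615a² + 20995a + 64600. Dividing through by 1615 gives the monic gcd a² + 13a + 40.

a² + 13a + 40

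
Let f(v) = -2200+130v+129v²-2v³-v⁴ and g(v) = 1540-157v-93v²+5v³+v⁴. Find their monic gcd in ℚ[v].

By polynomial division,
  -v⁴-2v³+129v²+130v-2200 = (-1)(v⁴+5v³-93v²-157v+1540) + (3v³+36v²-27v-660)
  v⁴+5v³-93v²-157v+1540 = ((1/3)v-7/3)(3v³+36v²-27v-660) + (0)
Last nonzero remainder: 3v³+36v²-27v-660. Dividing through by 3 gives the monic gcd v³+12v²-9v-220.

-220-9v+12v²+v³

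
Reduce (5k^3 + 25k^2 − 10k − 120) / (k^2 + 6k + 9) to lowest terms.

(5k^2 + 10k − 40)/(k + 3)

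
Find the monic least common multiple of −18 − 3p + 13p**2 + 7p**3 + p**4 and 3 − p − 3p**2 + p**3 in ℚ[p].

54 + 45p − 51p**2 − 50p**3 − 4p**4 + 5p**5 + p**6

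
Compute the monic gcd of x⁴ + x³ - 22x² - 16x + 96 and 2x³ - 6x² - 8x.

x - 4

By polynomial division,
  x⁴ + x³ - 22x² - 16x + 96 = ((1/2)x + 2)(2x³ - 6x² - 8x) + (-6x² + 96)
  2x³ - 6x² - 8x = (-(1/3)x + 1)(-6x² + 96) + (24x - 96)
  -6x² + 96 = (-(1/4)x - 1)(24x - 96) + (0)
Last nonzero remainder: 24x - 96. Dividing through by 24 gives the monic gcd x - 4.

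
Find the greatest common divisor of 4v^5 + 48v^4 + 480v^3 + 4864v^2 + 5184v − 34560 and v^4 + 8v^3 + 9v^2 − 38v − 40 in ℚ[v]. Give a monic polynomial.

Apply the Euclidean algorithm:
  4v^5 + 48v^4 + 480v^3 + 4864v^2 + 5184v − 34560 = (4v + 16)(v^4 + 8v^3 + 9v^2 − 38v − 40) + (316v^3 + 4872v^2 + 5952v − 33920)
  v^4 + 8v^3 + 9v^2 − 38v − 40 = ((1/316)v − 293/12482)(316v^3 + 4872v^2 + 5952v − 33920) + ((652365/6241)v^2 + (1304730/6241)v − 5218920/6241)
  316v^3 + 4872v^2 + 5952v − 33920 = ((1972156/652365)v + 5292368/130473)((652365/6241)v^2 + (1304730/6241)v − 5218920/6241) + (0)
Last nonzero remainder: (652365/6241)v^2 + (1304730/6241)v − 5218920/6241. Dividing through by 652365/6241 gives the monic gcd v^2 + 2v − 8.

v^2 + 2v − 8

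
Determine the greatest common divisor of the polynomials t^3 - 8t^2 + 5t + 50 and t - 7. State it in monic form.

By polynomial division,
  t^3 - 8t^2 + 5t + 50 = (t^2 - t - 2)(t - 7) + (36)
  t - 7 = ((1/36)t - 7/36)(36) + (0)
The last nonzero remainder is the constant 36, so the polynomials are coprime and gcd = 1.

1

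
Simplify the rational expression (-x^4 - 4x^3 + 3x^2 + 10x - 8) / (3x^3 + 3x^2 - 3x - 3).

Repeated division with remainder:
  -x^4 - 4x^3 + 3x^2 + 10x - 8 = (-(1/3)x - 1)(3x^3 + 3x^2 - 3x - 3) + (5x^2 + 6x - 11)
  3x^3 + 3x^2 - 3x - 3 = ((3/5)x - 3/25)(5x^2 + 6x - 11) + ((108/25)x - 108/25)
  5x^2 + 6x - 11 = ((125/108)x + 275/108)((108/25)x - 108/25) + (0)
Last nonzero remainder: (108/25)x - 108/25. Dividing through by 108/25 gives the monic gcd x - 1.
Cancel x - 1 from numerator and denominator to get the reduced form.

(-x^3 - 5x^2 - 2x + 8)/(3x^2 + 6x + 3)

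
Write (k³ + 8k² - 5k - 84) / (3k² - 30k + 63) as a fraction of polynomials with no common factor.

(k² + 11k + 28)/(3k - 21)

By polynomial division,
  k³ + 8k² - 5k - 84 = ((1/3)k + 6)(3k² - 30k + 63) + (154k - 462)
  3k² - 30k + 63 = ((3/154)k - 3/22)(154k - 462) + (0)
Last nonzero remainder: 154k - 462. Dividing through by 154 gives the monic gcd k - 3.
Cancel k - 3 from numerator and denominator to get the reduced form.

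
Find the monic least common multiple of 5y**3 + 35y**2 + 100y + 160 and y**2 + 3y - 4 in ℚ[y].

Apply the Euclidean algorithm:
  5y**3 + 35y**2 + 100y + 160 = (5y + 20)(y**2 + 3y - 4) + (60y + 240)
  y**2 + 3y - 4 = ((1/60)y - 1/60)(60y + 240) + (0)
Last nonzero remainder: 60y + 240. Dividing through by 60 gives the monic gcd y + 4.
Then lcm(f, g) = f·g / gcd(f, g); expanding and making the result monic gives the answer.

y**4 + 6y**3 + 13y**2 + 12y - 32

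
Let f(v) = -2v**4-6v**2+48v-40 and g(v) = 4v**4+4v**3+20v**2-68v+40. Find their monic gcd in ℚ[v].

v**3+2v**2+7v-10

Euclidean algorithm in ℚ[v]:
  -2v**4-6v**2+48v-40 = (-1/2)(4v**4+4v**3+20v**2-68v+40) + (2v**3+4v**2+14v-20)
  4v**4+4v**3+20v**2-68v+40 = (2v-2)(2v**3+4v**2+14v-20) + (0)
Last nonzero remainder: 2v**3+4v**2+14v-20. Dividing through by 2 gives the monic gcd v**3+2v**2+7v-10.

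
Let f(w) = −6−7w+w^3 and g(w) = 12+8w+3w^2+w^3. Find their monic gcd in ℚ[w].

2+w

Euclidean algorithm in ℚ[w]:
  w^3−7w−6 = (w^3+3w^2+8w+12) + (−3w^2−15w−18)
  w^3+3w^2+8w+12 = (−(1/3)w+2/3)(−3w^2−15w−18) + (12w+24)
  −3w^2−15w−18 = (−(1/4)w−3/4)(12w+24) + (0)
Last nonzero remainder: 12w+24. Dividing through by 12 gives the monic gcd w+2.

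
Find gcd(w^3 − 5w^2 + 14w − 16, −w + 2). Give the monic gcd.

Repeated division with remainder:
  w^3 − 5w^2 + 14w − 16 = (−w^2 + 3w − 8)(−w + 2) + (0)
Last nonzero remainder: −w + 2. Dividing through by −1 gives the monic gcd w − 2.

w − 2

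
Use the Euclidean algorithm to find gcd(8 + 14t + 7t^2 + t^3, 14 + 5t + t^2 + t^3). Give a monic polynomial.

Apply the Euclidean algorithm:
  t^3 + 7t^2 + 14t + 8 = (t^3 + t^2 + 5t + 14) + (6t^2 + 9t - 6)
  t^3 + t^2 + 5t + 14 = ((1/6)t - 1/12)(6t^2 + 9t - 6) + ((27/4)t + 27/2)
  6t^2 + 9t - 6 = ((8/9)t - 4/9)((27/4)t + 27/2) + (0)
Last nonzero remainder: (27/4)t + 27/2. Dividing through by 27/4 gives the monic gcd t + 2.

2 + t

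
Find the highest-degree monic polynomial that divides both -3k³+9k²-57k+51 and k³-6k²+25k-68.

By polynomial division,
  -3k³+9k²-57k+51 = (-3)(k³-6k²+25k-68) + (-9k²+18k-153)
  k³-6k²+25k-68 = (-(1/9)k+4/9)(-9k²+18k-153) + (0)
Last nonzero remainder: -9k²+18k-153. Dividing through by -9 gives the monic gcd k²-2k+17.

k²-2k+17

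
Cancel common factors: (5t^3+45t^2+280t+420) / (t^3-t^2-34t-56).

By polynomial division,
  5t^3+45t^2+280t+420 = (5)(t^3-t^2-34t-56) + (50t^2+450t+700)
  t^3-t^2-34t-56 = ((1/50)t-1/5)(50t^2+450t+700) + (42t+84)
  50t^2+450t+700 = ((25/21)t+25/3)(42t+84) + (0)
Last nonzero remainder: 42t+84. Dividing through by 42 gives the monic gcd t+2.
Cancel t+2 from numerator and denominator to get the reduced form.

(5t^2+35t+210)/(t^2-3t-28)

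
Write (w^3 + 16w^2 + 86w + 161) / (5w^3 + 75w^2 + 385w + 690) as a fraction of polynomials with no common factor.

By polynomial division,
  w^3 + 16w^2 + 86w + 161 = (1/5)(5w^3 + 75w^2 + 385w + 690) + (w^2 + 9w + 23)
  5w^3 + 75w^2 + 385w + 690 = (5w + 30)(w^2 + 9w + 23) + (0)
The last nonzero remainder w^2 + 9w + 23 is already monic.
Cancel w^2 + 9w + 23 from numerator and denominator to get the reduced form.

(w + 7)/(5w + 30)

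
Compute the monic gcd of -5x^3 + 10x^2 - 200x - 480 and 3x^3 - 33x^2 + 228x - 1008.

x^2 - 4x + 48

Euclidean algorithm in ℚ[x]:
  -5x^3 + 10x^2 - 200x - 480 = (-5/3)(3x^3 - 33x^2 + 228x - 1008) + (-45x^2 + 180x - 2160)
  3x^3 - 33x^2 + 228x - 1008 = (-(1/15)x + 7/15)(-45x^2 + 180x - 2160) + (0)
Last nonzero remainder: -45x^2 + 180x - 2160. Dividing through by -45 gives the monic gcd x^2 - 4x + 48.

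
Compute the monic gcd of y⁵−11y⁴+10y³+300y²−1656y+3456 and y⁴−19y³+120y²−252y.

Euclidean algorithm in ℚ[y]:
  y⁵−11y⁴+10y³+300y²−1656y+3456 = (y+8)(y⁴−19y³+120y²−252y) + (42y³−408y²+360y+3456)
  y⁴−19y³+120y²−252y = ((1/42)y−65/294)(42y³−408y²+360y+3456) + ((1040/49)y²−(12480/49)y+37440/49)
  42y³−408y²+360y+3456 = ((1029/520)y+294/65)((1040/49)y²−(12480/49)y+37440/49) + (0)
Last nonzero remainder: (1040/49)y²−(12480/49)y+37440/49. Dividing through by 1040/49 gives the monic gcd y²−12y+36.

y²−12y+36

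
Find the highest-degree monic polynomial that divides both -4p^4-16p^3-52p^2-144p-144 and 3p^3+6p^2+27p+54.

Euclidean algorithm in ℚ[p]:
  -4p^4-16p^3-52p^2-144p-144 = (-(4/3)p-8/3)(3p^3+6p^2+27p+54) + (0)
Last nonzero remainder: 3p^3+6p^2+27p+54. Dividing through by 3 gives the monic gcd p^3+2p^2+9p+18.

p^3+2p^2+9p+18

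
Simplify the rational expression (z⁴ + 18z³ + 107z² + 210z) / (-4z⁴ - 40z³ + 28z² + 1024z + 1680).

(-z² - 5z)/(4z² - 12z - 40)

Apply the Euclidean algorithm:
  z⁴ + 18z³ + 107z² + 210z = (-1/4)(-4z⁴ - 40z³ + 28z² + 1024z + 1680) + (8z³ + 114z² + 466z + 420)
  -4z⁴ - 40z³ + 28z² + 1024z + 1680 = (-(1/2)z + 17/8)(8z³ + 114z² + 466z + 420) + ((75/4)z² + (975/4)z + 1575/2)
  8z³ + 114z² + 466z + 420 = ((32/75)z + 8/15)((75/4)z² + (975/4)z + 1575/2) + (0)
Last nonzero remainder: (75/4)z² + (975/4)z + 1575/2. Dividing through by 75/4 gives the monic gcd z² + 13z + 42.
Cancel z² + 13z + 42 from numerator and denominator to get the reduced form.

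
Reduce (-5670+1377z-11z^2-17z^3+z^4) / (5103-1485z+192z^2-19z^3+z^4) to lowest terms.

(-90-z+z^2)/(81-3z+z^2)

By polynomial division,
  z^4-17z^3-11z^2+1377z-5670 = (z^4-19z^3+192z^2-1485z+5103) + (2z^3-203z^2+2862z-10773)
  z^4-19z^3+192z^2-1485z+5103 = ((1/2)z+165/4)(2z^3-203z^2+2862z-10773) + ((28539/4)z^2-114156z+1797957/4)
  2z^3-203z^2+2862z-10773 = ((8/28539)z-76/3171)((28539/4)z^2-114156z+1797957/4) + (0)
Last nonzero remainder: (28539/4)z^2-114156z+1797957/4. Dividing through by 28539/4 gives the monic gcd z^2-16z+63.
Cancel z^2-16z+63 from numerator and denominator to get the reduced form.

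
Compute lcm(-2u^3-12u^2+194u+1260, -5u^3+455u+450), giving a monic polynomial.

By polynomial division,
  -2u^3-12u^2+194u+1260 = (2/5)(-5u^3+455u+450) + (-12u^2+12u+1080)
  -5u^3+455u+450 = ((5/12)u+5/12)(-12u^2+12u+1080) + (0)
Last nonzero remainder: -12u^2+12u+1080. Dividing through by -12 gives the monic gcd u^2-u-90.
Then lcm(f, g) = f·g / gcd(f, g); expanding and making the result monic gives the answer.

u^4+7u^3-91u^2-727u-630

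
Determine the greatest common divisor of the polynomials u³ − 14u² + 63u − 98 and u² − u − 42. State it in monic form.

u − 7

Euclidean algorithm in ℚ[u]:
  u³ − 14u² + 63u − 98 = (u − 13)(u² − u − 42) + (92u − 644)
  u² − u − 42 = ((1/92)u + 3/46)(92u − 644) + (0)
Last nonzero remainder: 92u − 644. Dividing through by 92 gives the monic gcd u − 7.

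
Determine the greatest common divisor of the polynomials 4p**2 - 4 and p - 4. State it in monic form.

Euclidean algorithm in ℚ[p]:
  4p**2 - 4 = (4p + 16)(p - 4) + (60)
  p - 4 = ((1/60)p - 1/15)(60) + (0)
The last nonzero remainder is the constant 60, so the polynomials are coprime and gcd = 1.

1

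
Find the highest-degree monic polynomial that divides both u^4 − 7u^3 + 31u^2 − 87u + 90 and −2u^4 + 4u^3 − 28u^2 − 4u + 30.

u^2 − 2u + 15

By polynomial division,
  u^4 − 7u^3 + 31u^2 − 87u + 90 = (−1/2)(−2u^4 + 4u^3 − 28u^2 − 4u + 30) + (−5u^3 + 17u^2 − 89u + 105)
  −2u^4 + 4u^3 − 28u^2 − 4u + 30 = ((2/5)u + 14/25)(−5u^3 + 17u^2 − 89u + 105) + (−(48/25)u^2 + (96/25)u − 144/5)
  −5u^3 + 17u^2 − 89u + 105 = ((125/48)u − 175/48)(−(48/25)u^2 + (96/25)u − 144/5) + (0)
Last nonzero remainder: −(48/25)u^2 + (96/25)u − 144/5. Dividing through by −48/25 gives the monic gcd u^2 − 2u + 15.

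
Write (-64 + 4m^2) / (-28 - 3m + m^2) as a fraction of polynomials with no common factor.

Repeated division with remainder:
  4m^2 - 64 = (4)(m^2 - 3m - 28) + (12m + 48)
  m^2 - 3m - 28 = ((1/12)m - 7/12)(12m + 48) + (0)
Last nonzero remainder: 12m + 48. Dividing through by 12 gives the monic gcd m + 4.
Cancel m + 4 from numerator and denominator to get the reduced form.

(-16 + 4m)/(-7 + m)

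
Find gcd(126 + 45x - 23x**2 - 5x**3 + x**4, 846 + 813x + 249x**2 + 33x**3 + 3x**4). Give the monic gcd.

Repeated division with remainder:
  x**4 - 5x**3 - 23x**2 + 45x + 126 = (1/3)(3x**4 + 33x**3 + 249x**2 + 813x + 846) + (-16x**3 - 106x**2 - 226x - 156)
  3x**4 + 33x**3 + 249x**2 + 813x + 846 = (-(3/16)x - 105/128)(-16x**3 - 106x**2 - 226x - 156) + ((7659/64)x**2 + (38295/64)x + 22977/32)
  -16x**3 - 106x**2 - 226x - 156 = (-(1024/7659)x - 1664/7659)((7659/64)x**2 + (38295/64)x + 22977/32) + (0)
Last nonzero remainder: (7659/64)x**2 + (38295/64)x + 22977/32. Dividing through by 7659/64 gives the monic gcd x**2 + 5x + 6.

6 + 5x + x**2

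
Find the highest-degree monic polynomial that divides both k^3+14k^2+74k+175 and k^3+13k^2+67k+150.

k^2+7k+25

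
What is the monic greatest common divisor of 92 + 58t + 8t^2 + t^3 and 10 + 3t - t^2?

2 + t

Apply the Euclidean algorithm:
  t^3 + 8t^2 + 58t + 92 = (-t - 11)(-t^2 + 3t + 10) + (101t + 202)
  -t^2 + 3t + 10 = (-(1/101)t + 5/101)(101t + 202) + (0)
Last nonzero remainder: 101t + 202. Dividing through by 101 gives the monic gcd t + 2.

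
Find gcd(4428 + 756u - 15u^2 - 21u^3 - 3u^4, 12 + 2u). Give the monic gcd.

Apply the Euclidean algorithm:
  -3u^4 - 21u^3 - 15u^2 + 756u + 4428 = (-(3/2)u^3 - (3/2)u^2 + (3/2)u + 369)(2u + 12) + (0)
Last nonzero remainder: 2u + 12. Dividing through by 2 gives the monic gcd u + 6.

6 + u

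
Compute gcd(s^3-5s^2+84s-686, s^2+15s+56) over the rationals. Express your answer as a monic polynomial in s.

By polynomial division,
  s^3-5s^2+84s-686 = (s-20)(s^2+15s+56) + (328s+434)
  s^2+15s+56 = ((1/328)s+2243/53792)(328s+434) + (1019445/26896)
  328s+434 = ((8821888/1019445)s+1667552/145635)(1019445/26896) + (0)
The last nonzero remainder is the constant 1019445/26896, so the polynomials are coprime and gcd = 1.

1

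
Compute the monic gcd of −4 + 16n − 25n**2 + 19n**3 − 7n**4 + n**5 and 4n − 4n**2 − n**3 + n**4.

2 − 3n + n**2

Apply the Euclidean algorithm:
  n**5 − 7n**4 + 19n**3 − 25n**2 + 16n − 4 = (n − 6)(n**4 − n**3 − 4n**2 + 4n) + (17n**3 − 53n**2 + 40n − 4)
  n**4 − n**3 − 4n**2 + 4n = ((1/17)n + 36/289)(17n**3 − 53n**2 + 40n − 4) + ((72/289)n**2 − (216/289)n + 144/289)
  17n**3 − 53n**2 + 40n − 4 = ((4913/72)n − 289/36)((72/289)n**2 − (216/289)n + 144/289) + (0)
Last nonzero remainder: (72/289)n**2 − (216/289)n + 144/289. Dividing through by 72/289 gives the monic gcd n**2 − 3n + 2.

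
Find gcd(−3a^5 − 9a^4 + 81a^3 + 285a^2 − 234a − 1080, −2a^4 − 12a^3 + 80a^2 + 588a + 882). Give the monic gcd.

By polynomial division,
  −3a^5 − 9a^4 + 81a^3 + 285a^2 − 234a − 1080 = ((3/2)a − 9/2)(−2a^4 − 12a^3 + 80a^2 + 588a + 882) + (−93a^3 − 237a^2 + 1089a + 2889)
  −2a^4 − 12a^3 + 80a^2 + 588a + 882 = ((2/93)a + 214/2883)(−93a^3 − 237a^2 + 1089a + 2889) + ((71280/961)a^2 + (427680/961)a + 641520/961)
  −93a^3 − 237a^2 + 1089a + 2889 = (−(29791/23760)a + 102827/23760)((71280/961)a^2 + (427680/961)a + 641520/961) + (0)
Last nonzero remainder: (71280/961)a^2 + (427680/961)a + 641520/961. Dividing through by 71280/961 gives the monic gcd a^2 + 6a + 9.

a^2 + 6a + 9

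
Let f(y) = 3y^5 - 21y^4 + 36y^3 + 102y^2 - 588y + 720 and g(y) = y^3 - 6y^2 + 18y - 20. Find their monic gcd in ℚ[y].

Euclidean algorithm in ℚ[y]:
  3y^5 - 21y^4 + 36y^3 + 102y^2 - 588y + 720 = (3y^2 - 3y - 36)(y^3 - 6y^2 + 18y - 20) + (0)
The last nonzero remainder y^3 - 6y^2 + 18y - 20 is already monic.

y^3 - 6y^2 + 18y - 20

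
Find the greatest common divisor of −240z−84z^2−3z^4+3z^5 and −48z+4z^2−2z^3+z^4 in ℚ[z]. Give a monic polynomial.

−4z+z^2

Repeated division with remainder:
  3z^5−3z^4−84z^2−240z = (3z+3)(z^4−2z^3+4z^2−48z) + (−6z^3+48z^2−96z)
  z^4−2z^3+4z^2−48z = (−(1/6)z−1)(−6z^3+48z^2−96z) + (36z^2−144z)
  −6z^3+48z^2−96z = (−(1/6)z+2/3)(36z^2−144z) + (0)
Last nonzero remainder: 36z^2−144z. Dividing through by 36 gives the monic gcd z^2−4z.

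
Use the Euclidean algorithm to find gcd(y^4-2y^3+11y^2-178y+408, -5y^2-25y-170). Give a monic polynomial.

y^2+5y+34

Apply the Euclidean algorithm:
  y^4-2y^3+11y^2-178y+408 = (-(1/5)y^2+(7/5)y-12/5)(-5y^2-25y-170) + (0)
Last nonzero remainder: -5y^2-25y-170. Dividing through by -5 gives the monic gcd y^2+5y+34.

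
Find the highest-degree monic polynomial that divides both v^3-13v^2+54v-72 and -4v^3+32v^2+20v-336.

Euclidean algorithm in ℚ[v]:
  v^3-13v^2+54v-72 = (-1/4)(-4v^3+32v^2+20v-336) + (-5v^2+59v-156)
  -4v^3+32v^2+20v-336 = ((4/5)v+76/25)(-5v^2+59v-156) + (-(864/25)v+3456/25)
  -5v^2+59v-156 = ((125/864)v-325/288)(-(864/25)v+3456/25) + (0)
Last nonzero remainder: -(864/25)v+3456/25. Dividing through by -864/25 gives the monic gcd v-4.

v-4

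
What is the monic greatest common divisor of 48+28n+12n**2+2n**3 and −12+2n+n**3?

6+2n+n**2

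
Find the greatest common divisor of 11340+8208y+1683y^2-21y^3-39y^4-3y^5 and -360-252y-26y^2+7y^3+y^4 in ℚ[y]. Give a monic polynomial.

30+11y+y^2

By polynomial division,
  -3y^5-39y^4-21y^3+1683y^2+8208y+11340 = (-3y-18)(y^4+7y^3-26y^2-252y-360) + (27y^3+459y^2+2592y+4860)
  y^4+7y^3-26y^2-252y-360 = ((1/27)y-10/27)(27y^3+459y^2+2592y+4860) + (48y^2+528y+1440)
  27y^3+459y^2+2592y+4860 = ((9/16)y+27/8)(48y^2+528y+1440) + (0)
Last nonzero remainder: 48y^2+528y+1440. Dividing through by 48 gives the monic gcd y^2+11y+30.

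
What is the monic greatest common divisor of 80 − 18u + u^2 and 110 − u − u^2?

−10 + u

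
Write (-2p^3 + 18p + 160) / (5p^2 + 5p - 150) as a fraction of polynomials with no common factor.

(-2p^2 - 10p - 32)/(5p + 30)

Repeated division with remainder:
  -2p^3 + 18p + 160 = (-(2/5)p + 2/5)(5p^2 + 5p - 150) + (-44p + 220)
  5p^2 + 5p - 150 = (-(5/44)p - 15/22)(-44p + 220) + (0)
Last nonzero remainder: -44p + 220. Dividing through by -44 gives the monic gcd p - 5.
Cancel p - 5 from numerator and denominator to get the reduced form.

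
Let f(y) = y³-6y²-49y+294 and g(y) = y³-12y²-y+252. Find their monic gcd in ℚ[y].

Repeated division with remainder:
  y³-6y²-49y+294 = (y³-12y²-y+252) + (6y²-48y+42)
  y³-12y²-y+252 = ((1/6)y-2/3)(6y²-48y+42) + (-40y+280)
  6y²-48y+42 = (-(3/20)y+3/20)(-40y+280) + (0)
Last nonzero remainder: -40y+280. Dividing through by -40 gives the monic gcd y-7.

y-7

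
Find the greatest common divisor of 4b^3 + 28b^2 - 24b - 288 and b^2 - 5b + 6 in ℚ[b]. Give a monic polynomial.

b - 3

Repeated division with remainder:
  4b^3 + 28b^2 - 24b - 288 = (4b + 48)(b^2 - 5b + 6) + (192b - 576)
  b^2 - 5b + 6 = ((1/192)b - 1/96)(192b - 576) + (0)
Last nonzero remainder: 192b - 576. Dividing through by 192 gives the monic gcd b - 3.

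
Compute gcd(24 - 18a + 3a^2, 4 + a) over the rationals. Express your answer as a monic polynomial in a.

Euclidean algorithm in ℚ[a]:
  3a^2 - 18a + 24 = (3a - 30)(a + 4) + (144)
  a + 4 = ((1/144)a + 1/36)(144) + (0)
The last nonzero remainder is the constant 144, so the polynomials are coprime and gcd = 1.

1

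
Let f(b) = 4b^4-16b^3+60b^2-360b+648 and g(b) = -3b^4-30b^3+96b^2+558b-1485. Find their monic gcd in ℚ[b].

Repeated division with remainder:
  4b^4-16b^3+60b^2-360b+648 = (-4/3)(-3b^4-30b^3+96b^2+558b-1485) + (-56b^3+188b^2+384b-1332)
  -3b^4-30b^3+96b^2+558b-1485 = ((3/56)b+561/784)(-56b^3+188b^2+384b-1332) + (-(11583/196)b^2+(34749/98)b-104247/196)
  -56b^3+188b^2+384b-1332 = ((10976/11583)b+29008/11583)(-(11583/196)b^2+(34749/98)b-104247/196) + (0)
Last nonzero remainder: -(11583/196)b^2+(34749/98)b-104247/196. Dividing through by -11583/196 gives the monic gcd b^2-6b+9.

b^2-6b+9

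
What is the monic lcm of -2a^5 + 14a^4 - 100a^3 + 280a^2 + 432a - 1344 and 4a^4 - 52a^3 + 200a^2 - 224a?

a^7 - 14a^6 + 99a^5 - 490a^4 + 764a^3 + 2184a^2 - 4704a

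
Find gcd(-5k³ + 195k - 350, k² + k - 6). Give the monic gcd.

k - 2

By polynomial division,
  -5k³ + 195k - 350 = (-5k + 5)(k² + k - 6) + (160k - 320)
  k² + k - 6 = ((1/160)k + 3/160)(160k - 320) + (0)
Last nonzero remainder: 160k - 320. Dividing through by 160 gives the monic gcd k - 2.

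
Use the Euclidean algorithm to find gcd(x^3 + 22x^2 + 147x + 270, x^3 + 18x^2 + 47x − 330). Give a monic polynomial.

x + 10

Repeated division with remainder:
  x^3 + 22x^2 + 147x + 270 = (x^3 + 18x^2 + 47x − 330) + (4x^2 + 100x + 600)
  x^3 + 18x^2 + 47x − 330 = ((1/4)x − 7/4)(4x^2 + 100x + 600) + (72x + 720)
  4x^2 + 100x + 600 = ((1/18)x + 5/6)(72x + 720) + (0)
Last nonzero remainder: 72x + 720. Dividing through by 72 gives the monic gcd x + 10.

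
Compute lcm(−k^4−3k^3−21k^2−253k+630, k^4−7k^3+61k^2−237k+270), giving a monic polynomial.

k^5+12k^3+190k^2−1389k+1890

Apply the Euclidean algorithm:
  −k^4−3k^3−21k^2−253k+630 = (−1)(k^4−7k^3+61k^2−237k+270) + (−10k^3+40k^2−490k+900)
  k^4−7k^3+61k^2−237k+270 = (−(1/10)k+3/10)(−10k^3+40k^2−490k+900) + (0)
Last nonzero remainder: −10k^3+40k^2−490k+900. Dividing through by −10 gives the monic gcd k^3−4k^2+49k−90.
Then lcm(f, g) = f·g / gcd(f, g); expanding and making the result monic gives the answer.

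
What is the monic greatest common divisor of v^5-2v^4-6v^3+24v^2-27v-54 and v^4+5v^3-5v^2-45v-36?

v^3+v^2-9v-9

Euclidean algorithm in ℚ[v]:
  v^5-2v^4-6v^3+24v^2-27v-54 = (v-7)(v^4+5v^3-5v^2-45v-36) + (34v^3+34v^2-306v-306)
  v^4+5v^3-5v^2-45v-36 = ((1/34)v+2/17)(34v^3+34v^2-306v-306) + (0)
Last nonzero remainder: 34v^3+34v^2-306v-306. Dividing through by 34 gives the monic gcd v^3+v^2-9v-9.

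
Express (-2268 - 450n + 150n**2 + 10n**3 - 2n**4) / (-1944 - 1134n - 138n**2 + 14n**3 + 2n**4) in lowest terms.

By polynomial division,
  -2n**4 + 10n**3 + 150n**2 - 450n - 2268 = (-1)(2n**4 + 14n**3 - 138n**2 - 1134n - 1944) + (24n**3 + 12n**2 - 1584n - 4212)
  2n**4 + 14n**3 - 138n**2 - 1134n - 1944 = ((1/12)n + 13/24)(24n**3 + 12n**2 - 1584n - 4212) + (-(25/2)n**2 + 75n + 675/2)
  24n**3 + 12n**2 - 1584n - 4212 = (-(48/25)n - 312/25)(-(25/2)n**2 + 75n + 675/2) + (0)
Last nonzero remainder: -(25/2)n**2 + 75n + 675/2. Dividing through by -25/2 gives the monic gcd n**2 - 6n - 27.
Cancel n**2 - 6n - 27 from numerator and denominator to get the reduced form.

(42 - n - n**2)/(36 + 13n + n**2)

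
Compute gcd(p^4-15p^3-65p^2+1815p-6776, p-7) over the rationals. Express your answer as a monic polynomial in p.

p-7

Apply the Euclidean algorithm:
  p^4-15p^3-65p^2+1815p-6776 = (p^3-8p^2-121p+968)(p-7) + (0)
The last nonzero remainder p-7 is already monic.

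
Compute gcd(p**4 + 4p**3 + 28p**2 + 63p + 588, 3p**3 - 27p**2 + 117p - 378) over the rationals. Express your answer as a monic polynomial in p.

Repeated division with remainder:
  p**4 + 4p**3 + 28p**2 + 63p + 588 = ((1/3)p + 13/3)(3p**3 - 27p**2 + 117p - 378) + (106p**2 - 318p + 2226)
  3p**3 - 27p**2 + 117p - 378 = ((3/106)p - 9/53)(106p**2 - 318p + 2226) + (0)
Last nonzero remainder: 106p**2 - 318p + 2226. Dividing through by 106 gives the monic gcd p**2 - 3p + 21.

p**2 - 3p + 21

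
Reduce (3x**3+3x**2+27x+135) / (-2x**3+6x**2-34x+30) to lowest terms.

(-3x-9)/(2x-2)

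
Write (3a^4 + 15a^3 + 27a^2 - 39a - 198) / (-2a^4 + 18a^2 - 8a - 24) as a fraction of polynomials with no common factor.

(-3a^2 - 12a - 33)/(2a^2 - 2a - 4)

Apply the Euclidean algorithm:
  3a^4 + 15a^3 + 27a^2 - 39a - 198 = (-3/2)(-2a^4 + 18a^2 - 8a - 24) + (15a^3 + 54a^2 - 51a - 234)
  -2a^4 + 18a^2 - 8a - 24 = (-(2/15)a + 12/25)(15a^3 + 54a^2 - 51a - 234) + (-(368/25)a^2 - (368/25)a + 2208/25)
  15a^3 + 54a^2 - 51a - 234 = (-(375/368)a - 975/368)(-(368/25)a^2 - (368/25)a + 2208/25) + (0)
Last nonzero remainder: -(368/25)a^2 - (368/25)a + 2208/25. Dividing through by -368/25 gives the monic gcd a^2 + a - 6.
Cancel a^2 + a - 6 from numerator and denominator to get the reduced form.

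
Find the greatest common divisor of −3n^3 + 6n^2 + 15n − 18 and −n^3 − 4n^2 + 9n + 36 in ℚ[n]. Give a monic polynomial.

n − 3

Apply the Euclidean algorithm:
  −3n^3 + 6n^2 + 15n − 18 = (3)(−n^3 − 4n^2 + 9n + 36) + (18n^2 − 12n − 126)
  −n^3 − 4n^2 + 9n + 36 = (−(1/18)n − 7/27)(18n^2 − 12n − 126) + (−(10/9)n + 10/3)
  18n^2 − 12n − 126 = (−(81/5)n − 189/5)(−(10/9)n + 10/3) + (0)
Last nonzero remainder: −(10/9)n + 10/3. Dividing through by −10/9 gives the monic gcd n − 3.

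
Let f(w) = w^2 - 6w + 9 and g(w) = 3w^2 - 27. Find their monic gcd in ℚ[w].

Apply the Euclidean algorithm:
  w^2 - 6w + 9 = (1/3)(3w^2 - 27) + (-6w + 18)
  3w^2 - 27 = (-(1/2)w - 3/2)(-6w + 18) + (0)
Last nonzero remainder: -6w + 18. Dividing through by -6 gives the monic gcd w - 3.

w - 3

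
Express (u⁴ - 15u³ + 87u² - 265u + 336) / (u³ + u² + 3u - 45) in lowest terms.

(u³ - 12u² + 51u - 112)/(u² + 4u + 15)

Euclidean algorithm in ℚ[u]:
  u⁴ - 15u³ + 87u² - 265u + 336 = (u - 16)(u³ + u² + 3u - 45) + (100u² - 172u - 384)
  u³ + u² + 3u - 45 = ((1/100)u + 17/625)(100u² - 172u - 384) + ((7199/625)u - 21597/625)
  100u² - 172u - 384 = ((62500/7199)u + 80000/7199)((7199/625)u - 21597/625) + (0)
Last nonzero remainder: (7199/625)u - 21597/625. Dividing through by 7199/625 gives the monic gcd u - 3.
Cancel u - 3 from numerator and denominator to get the reduced form.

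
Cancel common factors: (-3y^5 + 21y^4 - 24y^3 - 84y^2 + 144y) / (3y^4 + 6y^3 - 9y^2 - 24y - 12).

(-y^3 + 7y^2 - 12y)/(y^2 + 2y + 1)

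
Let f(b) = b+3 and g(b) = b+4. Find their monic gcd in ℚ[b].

1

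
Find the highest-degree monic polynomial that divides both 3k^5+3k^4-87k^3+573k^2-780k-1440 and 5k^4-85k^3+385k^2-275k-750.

k^2-2k-3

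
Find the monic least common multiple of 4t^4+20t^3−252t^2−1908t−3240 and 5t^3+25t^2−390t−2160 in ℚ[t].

By polynomial division,
  4t^4+20t^3−252t^2−1908t−3240 = ((4/5)t)(5t^3+25t^2−390t−2160) + (60t^2−180t−3240)
  5t^3+25t^2−390t−2160 = ((1/12)t+2/3)(60t^2−180t−3240) + (0)
Last nonzero remainder: 60t^2−180t−3240. Dividing through by 60 gives the monic gcd t^2−3t−54.
Then lcm(f, g) = f·g / gcd(f, g); expanding and making the result monic gives the answer.

t^5+13t^4−23t^3−981t^2−4626t−6480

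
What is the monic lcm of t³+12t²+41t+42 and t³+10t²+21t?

t⁴+12t³+41t²+42t

Apply the Euclidean algorithm:
  t³+12t²+41t+42 = (t³+10t²+21t) + (2t²+20t+42)
  t³+10t²+21t = ((1/2)t)(2t²+20t+42) + (0)
Last nonzero remainder: 2t²+20t+42. Dividing through by 2 gives the monic gcd t²+10t+21.
Then lcm(f, g) = f·g / gcd(f, g); expanding and making the result monic gives the answer.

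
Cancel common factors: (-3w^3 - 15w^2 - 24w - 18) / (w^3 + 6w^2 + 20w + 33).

(-3w^2 - 6w - 6)/(w^2 + 3w + 11)

Apply the Euclidean algorithm:
  -3w^3 - 15w^2 - 24w - 18 = (-3)(w^3 + 6w^2 + 20w + 33) + (3w^2 + 36w + 81)
  w^3 + 6w^2 + 20w + 33 = ((1/3)w - 2)(3w^2 + 36w + 81) + (65w + 195)
  3w^2 + 36w + 81 = ((3/65)w + 27/65)(65w + 195) + (0)
Last nonzero remainder: 65w + 195. Dividing through by 65 gives the monic gcd w + 3.
Cancel w + 3 from numerator and denominator to get the reduced form.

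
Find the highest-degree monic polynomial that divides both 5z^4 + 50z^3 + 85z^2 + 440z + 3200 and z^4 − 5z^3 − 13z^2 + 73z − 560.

z^3 + 2z^2 + z + 80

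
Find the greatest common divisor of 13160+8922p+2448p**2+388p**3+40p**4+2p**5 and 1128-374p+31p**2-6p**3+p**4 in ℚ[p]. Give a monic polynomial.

47+4p+p**2

By polynomial division,
  2p**5+40p**4+388p**3+2448p**2+8922p+13160 = (2p+52)(p**4-6p**3+31p**2-374p+1128) + (638p**3+1584p**2+26114p-45496)
  p**4-6p**3+31p**2-374p+1128 = ((1/638)p-123/9251)(638p**3+1584p**2+26114p-45496) + ((9360/841)p**2+(37440/841)p+439920/841)
  638p**3+1584p**2+26114p-45496 = ((268279/4680)p-101761/1170)((9360/841)p**2+(37440/841)p+439920/841) + (0)
Last nonzero remainder: (9360/841)p**2+(37440/841)p+439920/841. Dividing through by 9360/841 gives the monic gcd p**2+4p+47.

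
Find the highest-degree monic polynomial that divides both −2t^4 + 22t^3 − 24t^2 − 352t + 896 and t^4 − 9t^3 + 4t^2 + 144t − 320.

t^3 − 4t^2 − 16t + 64

Euclidean algorithm in ℚ[t]:
  −2t^4 + 22t^3 − 24t^2 − 352t + 896 = (−2)(t^4 − 9t^3 + 4t^2 + 144t − 320) + (4t^3 − 16t^2 − 64t + 256)
  t^4 − 9t^3 + 4t^2 + 144t − 320 = ((1/4)t − 5/4)(4t^3 − 16t^2 − 64t + 256) + (0)
Last nonzero remainder: 4t^3 − 16t^2 − 64t + 256. Dividing through by 4 gives the monic gcd t^3 − 4t^2 − 16t + 64.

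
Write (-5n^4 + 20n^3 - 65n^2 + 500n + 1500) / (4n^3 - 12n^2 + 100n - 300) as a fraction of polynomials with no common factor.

(-5n^2 + 20n + 60)/(4n - 12)

By polynomial division,
  -5n^4 + 20n^3 - 65n^2 + 500n + 1500 = (-(5/4)n + 5/4)(4n^3 - 12n^2 + 100n - 300) + (75n^2 + 1875)
  4n^3 - 12n^2 + 100n - 300 = ((4/75)n - 4/25)(75n^2 + 1875) + (0)
Last nonzero remainder: 75n^2 + 1875. Dividing through by 75 gives the monic gcd n^2 + 25.
Cancel n^2 + 25 from numerator and denominator to get the reduced form.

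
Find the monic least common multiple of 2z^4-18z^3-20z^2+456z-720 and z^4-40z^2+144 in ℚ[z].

Repeated division with remainder:
  2z^4-18z^3-20z^2+456z-720 = (2)(z^4-40z^2+144) + (-18z^3+60z^2+456z-1008)
  z^4-40z^2+144 = (-(1/18)z-5/27)(-18z^3+60z^2+456z-1008) + (-(32/9)z^2+(256/9)z-128/3)
  -18z^3+60z^2+456z-1008 = ((81/16)z+189/8)(-(32/9)z^2+(256/9)z-128/3) + (0)
Last nonzero remainder: -(32/9)z^2+(256/9)z-128/3. Dividing through by -32/9 gives the monic gcd z^2-8z+12.
Then lcm(f, g) = f·g / gcd(f, g); expanding and making the result monic gives the answer.

z^6-z^5-70z^4+40z^3+1344z^2-144z-4320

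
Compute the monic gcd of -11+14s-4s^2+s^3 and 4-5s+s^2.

Repeated division with remainder:
  s^3-4s^2+14s-11 = (s+1)(s^2-5s+4) + (15s-15)
  s^2-5s+4 = ((1/15)s-4/15)(15s-15) + (0)
Last nonzero remainder: 15s-15. Dividing through by 15 gives the monic gcd s-1.

-1+s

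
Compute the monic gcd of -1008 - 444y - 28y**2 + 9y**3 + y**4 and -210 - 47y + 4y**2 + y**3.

-42 - y + y**2

By polynomial division,
  y**4 + 9y**3 - 28y**2 - 444y - 1008 = (y + 5)(y**3 + 4y**2 - 47y - 210) + (-y**2 + y + 42)
  y**3 + 4y**2 - 47y - 210 = (-y - 5)(-y**2 + y + 42) + (0)
Last nonzero remainder: -y**2 + y + 42. Dividing through by -1 gives the monic gcd y**2 - y - 42.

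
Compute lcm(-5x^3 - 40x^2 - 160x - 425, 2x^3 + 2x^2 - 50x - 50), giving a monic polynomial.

Repeated division with remainder:
  -5x^3 - 40x^2 - 160x - 425 = (-5/2)(2x^3 + 2x^2 - 50x - 50) + (-35x^2 - 285x - 550)
  2x^3 + 2x^2 - 50x - 50 = (-(2/35)x + 20/49)(-35x^2 - 285x - 550) + ((1710/49)x + 8550/49)
  -35x^2 - 285x - 550 = (-(343/342)x - 539/171)((1710/49)x + 8550/49) + (0)
Last nonzero remainder: (1710/49)x + 8550/49. Dividing through by 1710/49 gives the monic gcd x + 5.
Then lcm(f, g) = f·g / gcd(f, g); expanding and making the result monic gives the answer.

x^5 + 4x^4 - 5x^3 - 83x^2 - 500x - 425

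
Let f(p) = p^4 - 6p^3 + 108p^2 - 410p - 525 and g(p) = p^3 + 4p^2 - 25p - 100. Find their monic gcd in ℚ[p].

Repeated division with remainder:
  p^4 - 6p^3 + 108p^2 - 410p - 525 = (p - 10)(p^3 + 4p^2 - 25p - 100) + (173p^2 - 560p - 1525)
  p^3 + 4p^2 - 25p - 100 = ((1/173)p + 1252/29929)(173p^2 - 560p - 1525) + ((216720/29929)p - 1083600/29929)
  173p^2 - 560p - 1525 = ((5177717/216720)p + 1825669/43344)((216720/29929)p - 1083600/29929) + (0)
Last nonzero remainder: (216720/29929)p - 1083600/29929. Dividing through by 216720/29929 gives the monic gcd p - 5.

p - 5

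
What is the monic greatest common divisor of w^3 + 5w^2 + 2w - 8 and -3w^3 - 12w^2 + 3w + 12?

w^2 + 3w - 4

Euclidean algorithm in ℚ[w]:
  w^3 + 5w^2 + 2w - 8 = (-1/3)(-3w^3 - 12w^2 + 3w + 12) + (w^2 + 3w - 4)
  -3w^3 - 12w^2 + 3w + 12 = (-3w - 3)(w^2 + 3w - 4) + (0)
The last nonzero remainder w^2 + 3w - 4 is already monic.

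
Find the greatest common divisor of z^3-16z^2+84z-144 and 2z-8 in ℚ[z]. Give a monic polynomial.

z-4

By polynomial division,
  z^3-16z^2+84z-144 = ((1/2)z^2-6z+18)(2z-8) + (0)
Last nonzero remainder: 2z-8. Dividing through by 2 gives the monic gcd z-4.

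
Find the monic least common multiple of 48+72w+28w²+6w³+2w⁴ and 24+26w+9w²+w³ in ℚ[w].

Apply the Euclidean algorithm:
  2w⁴+6w³+28w²+72w+48 = (2w−12)(w³+9w²+26w+24) + (84w²+336w+336)
  w³+9w²+26w+24 = ((1/84)w+5/84)(84w²+336w+336) + (2w+4)
  84w²+336w+336 = (42w+84)(2w+4) + (0)
Last nonzero remainder: 2w+4. Dividing through by 2 gives the monic gcd w+2.
Then lcm(f, g) = f·g / gcd(f, g); expanding and making the result monic gives the answer.

288+600w+444w²+170w³+47w⁴+10w⁵+w⁶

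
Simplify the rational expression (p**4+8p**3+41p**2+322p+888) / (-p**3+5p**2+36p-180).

Euclidean algorithm in ℚ[p]:
  p**4+8p**3+41p**2+322p+888 = (-p-13)(-p**3+5p**2+36p-180) + (142p**2+610p-1452)
  -p**3+5p**2+36p-180 = (-(1/142)p+330/5041)(142p**2+610p-1452) + (-(71370/5041)p-428220/5041)
  142p**2+610p-1452 = (-(357911/35685)p+609961/35685)(-(71370/5041)p-428220/5041) + (0)
Last nonzero remainder: -(71370/5041)p-428220/5041. Dividing through by -71370/5041 gives the monic gcd p+6.
Cancel p+6 from numerator and denominator to get the reduced form.

(-p**3-2p**2-29p-148)/(p**2-11p+30)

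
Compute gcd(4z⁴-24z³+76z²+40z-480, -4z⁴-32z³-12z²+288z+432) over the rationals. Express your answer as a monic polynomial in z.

z²-z-6

Apply the Euclidean algorithm:
  4z⁴-24z³+76z²+40z-480 = (-1)(-4z⁴-32z³-12z²+288z+432) + (-56z³+64z²+328z-48)
  -4z⁴-32z³-12z²+288z+432 = ((1/14)z+32/49)(-56z³+64z²+328z-48) + (-(3784/49)z²+(3784/49)z+22704/49)
  -56z³+64z²+328z-48 = ((343/473)z-49/473)(-(3784/49)z²+(3784/49)z+22704/49) + (0)
Last nonzero remainder: -(3784/49)z²+(3784/49)z+22704/49. Dividing through by -3784/49 gives the monic gcd z²-z-6.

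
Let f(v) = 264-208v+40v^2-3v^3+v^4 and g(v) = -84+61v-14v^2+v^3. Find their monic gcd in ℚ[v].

-3+v

Apply the Euclidean algorithm:
  v^4-3v^3+40v^2-208v+264 = (v+11)(v^3-14v^2+61v-84) + (133v^2-795v+1188)
  v^3-14v^2+61v-84 = ((1/133)v-1067/17689)(133v^2-795v+1188) + ((72760/17689)v-218280/17689)
  133v^2-795v+1188 = ((2352637/72760)v-1751211/18190)((72760/17689)v-218280/17689) + (0)
Last nonzero remainder: (72760/17689)v-218280/17689. Dividing through by 72760/17689 gives the monic gcd v-3.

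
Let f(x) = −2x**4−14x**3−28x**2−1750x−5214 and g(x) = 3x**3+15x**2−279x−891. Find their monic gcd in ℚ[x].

Euclidean algorithm in ℚ[x]:
  −2x**4−14x**3−28x**2−1750x−5214 = (−(2/3)x−4/3)(3x**3+15x**2−279x−891) + (−194x**2−2716x−6402)
  3x**3+15x**2−279x−891 = (−(3/194)x+27/194)(−194x**2−2716x−6402) + (0)
Last nonzero remainder: −194x**2−2716x−6402. Dividing through by −194 gives the monic gcd x**2+14x+33.

x**2+14x+33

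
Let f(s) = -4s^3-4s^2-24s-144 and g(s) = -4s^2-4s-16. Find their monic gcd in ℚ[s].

1

Repeated division with remainder:
  -4s^3-4s^2-24s-144 = (s)(-4s^2-4s-16) + (-8s-144)
  -4s^2-4s-16 = ((1/2)s-17/2)(-8s-144) + (-1240)
  -8s-144 = ((1/155)s+18/155)(-1240) + (0)
The last nonzero remainder is the constant -1240, so the polynomials are coprime and gcd = 1.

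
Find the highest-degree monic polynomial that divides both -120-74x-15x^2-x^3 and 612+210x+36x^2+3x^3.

By polynomial division,
  -x^3-15x^2-74x-120 = (-1/3)(3x^3+36x^2+210x+612) + (-3x^2-4x+84)
  3x^3+36x^2+210x+612 = (-x-32/3)(-3x^2-4x+84) + ((754/3)x+1508)
  -3x^2-4x+84 = (-(9/754)x+21/377)((754/3)x+1508) + (0)
Last nonzero remainder: (754/3)x+1508. Dividing through by 754/3 gives the monic gcd x+6.

6+x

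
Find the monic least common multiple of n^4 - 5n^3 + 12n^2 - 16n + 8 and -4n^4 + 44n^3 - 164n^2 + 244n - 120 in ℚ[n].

n^6 - 13n^5 + 67n^4 - 187n^3 + 316n^2 - 304n + 120

Apply the Euclidean algorithm:
  n^4 - 5n^3 + 12n^2 - 16n + 8 = (-1/4)(-4n^4 + 44n^3 - 164n^2 + 244n - 120) + (6n^3 - 29n^2 + 45n - 22)
  -4n^4 + 44n^3 - 164n^2 + 244n - 120 = (-(2/3)n + 37/9)(6n^3 - 29n^2 + 45n - 22) + (-(133/9)n^2 + (133/3)n - 266/9)
  6n^3 - 29n^2 + 45n - 22 = (-(54/133)n + 99/133)(-(133/9)n^2 + (133/3)n - 266/9) + (0)
Last nonzero remainder: -(133/9)n^2 + (133/3)n - 266/9. Dividing through by -133/9 gives the monic gcd n^2 - 3n + 2.
Then lcm(f, g) = f·g / gcd(f, g); expanding and making the result monic gives the answer.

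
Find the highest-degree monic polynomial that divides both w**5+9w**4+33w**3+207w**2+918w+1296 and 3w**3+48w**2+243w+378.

By polynomial division,
  w**5+9w**4+33w**3+207w**2+918w+1296 = ((1/3)w**2-(7/3)w+64/3)(3w**3+48w**2+243w+378) + (-376w**2-3384w-6768)
  3w**3+48w**2+243w+378 = (-(3/376)w-21/376)(-376w**2-3384w-6768) + (0)
Last nonzero remainder: -376w**2-3384w-6768. Dividing through by -376 gives the monic gcd w**2+9w+18.

w**2+9w+18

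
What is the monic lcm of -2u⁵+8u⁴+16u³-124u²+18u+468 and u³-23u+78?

Repeated division with remainder:
  -2u⁵+8u⁴+16u³-124u²+18u+468 = (-2u²+8u-30)(u³-23u+78) + (216u²-1296u+2808)
  u³-23u+78 = ((1/216)u+1/36)(216u²-1296u+2808) + (0)
Last nonzero remainder: 216u²-1296u+2808. Dividing through by 216 gives the monic gcd u²-6u+13.
Then lcm(f, g) = f·g / gcd(f, g); expanding and making the result monic gives the answer.

u⁶+2u⁵-32u⁴+14u³+363u²-288u-1404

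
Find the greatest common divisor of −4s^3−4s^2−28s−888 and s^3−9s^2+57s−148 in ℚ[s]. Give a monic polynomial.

s^2−5s+37

Apply the Euclidean algorithm:
  −4s^3−4s^2−28s−888 = (−4)(s^3−9s^2+57s−148) + (−40s^2+200s−1480)
  s^3−9s^2+57s−148 = (−(1/40)s+1/10)(−40s^2+200s−1480) + (0)
Last nonzero remainder: −40s^2+200s−1480. Dividing through by −40 gives the monic gcd s^2−5s+37.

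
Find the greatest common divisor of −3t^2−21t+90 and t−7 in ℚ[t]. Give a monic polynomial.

Apply the Euclidean algorithm:
  −3t^2−21t+90 = (−3t−42)(t−7) + (−204)
  t−7 = (−(1/204)t+7/204)(−204) + (0)
The last nonzero remainder is the constant −204, so the polynomials are coprime and gcd = 1.

1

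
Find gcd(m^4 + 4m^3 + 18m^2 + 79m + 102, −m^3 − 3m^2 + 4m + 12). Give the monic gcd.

m^2 + 5m + 6

Apply the Euclidean algorithm:
  m^4 + 4m^3 + 18m^2 + 79m + 102 = (−m − 1)(−m^3 − 3m^2 + 4m + 12) + (19m^2 + 95m + 114)
  −m^3 − 3m^2 + 4m + 12 = (−(1/19)m + 2/19)(19m^2 + 95m + 114) + (0)
Last nonzero remainder: 19m^2 + 95m + 114. Dividing through by 19 gives the monic gcd m^2 + 5m + 6.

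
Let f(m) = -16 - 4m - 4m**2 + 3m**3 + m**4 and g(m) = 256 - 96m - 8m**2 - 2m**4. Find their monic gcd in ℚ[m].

-8 + 2m + m**2

Apply the Euclidean algorithm:
  m**4 + 3m**3 - 4m**2 - 4m - 16 = (-1/2)(-2m**4 - 8m**2 - 96m + 256) + (3m**3 - 8m**2 - 52m + 112)
  -2m**4 - 8m**2 - 96m + 256 = (-(2/3)m - 16/9)(3m**3 - 8m**2 - 52m + 112) + (-(512/9)m**2 - (1024/9)m + 4096/9)
  3m**3 - 8m**2 - 52m + 112 = (-(27/512)m + 63/256)(-(512/9)m**2 - (1024/9)m + 4096/9) + (0)
Last nonzero remainder: -(512/9)m**2 - (1024/9)m + 4096/9. Dividing through by -512/9 gives the monic gcd m**2 + 2m - 8.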